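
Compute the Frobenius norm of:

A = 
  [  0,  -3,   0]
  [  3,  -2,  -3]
||A||_F = 5.568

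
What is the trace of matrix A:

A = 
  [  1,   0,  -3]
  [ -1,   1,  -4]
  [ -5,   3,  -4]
-2

tr(A) = 1 + 1 + -4 = -2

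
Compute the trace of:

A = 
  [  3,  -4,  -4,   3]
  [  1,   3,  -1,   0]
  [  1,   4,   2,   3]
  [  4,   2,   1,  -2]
6

tr(A) = 3 + 3 + 2 + -2 = 6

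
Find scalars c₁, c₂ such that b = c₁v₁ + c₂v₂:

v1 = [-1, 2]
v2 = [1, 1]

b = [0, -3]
c1 = -1, c2 = -1

b = -1·v1 + -1·v2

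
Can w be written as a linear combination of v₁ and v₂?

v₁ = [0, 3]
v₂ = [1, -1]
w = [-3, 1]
Yes

Form the augmented matrix and row-reduce:
[v₁|v₂|w] = 
  [  0,   1,  -3]
  [  3,  -1,   1]
Swap R1 ↔ R2
REF = 
  [  3,  -1,   1]
  [  0,   1,  -3]

No row of the form [0 0 | nonzero], so the system is consistent. Back-substitution gives c₁ = -2/3, c₂ = -3: w = (-2/3)·v₁ + (-3)·v₂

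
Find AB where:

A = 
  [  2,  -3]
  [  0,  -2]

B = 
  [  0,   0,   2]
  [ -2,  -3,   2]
A is 2×2 and B is 2×3, so AB is 2×3. Each entry is (row of A)·(column of B):
AB[1,1] = (2)(0) + (-3)(-2) = 6
AB[1,2] = (2)(0) + (-3)(-3) = 9
AB[1,3] = (2)(2) + (-3)(2) = -2
AB[2,1] = (0)(0) + (-2)(-2) = 4
AB[2,2] = (0)(0) + (-2)(-3) = 6
AB[2,3] = (0)(2) + (-2)(2) = -4

AB = 
  [  6,   9,  -2]
  [  4,   6,  -4]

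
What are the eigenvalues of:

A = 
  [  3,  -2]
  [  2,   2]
tr(A) = 5, det(A) = 10
Characteristic polynomial: λ² - tr(A)λ + det(A) = λ² - 5λ + 10
λ² - 5λ + 10 = 0  ⇒  λ = (5 ± √((-5)² - 4·(10)))/2 = (5 ± √(-15))/2
  = (5 + i√15)/2,  (5 - i√15)/2

λ = (5 + i√15)/2, (5 - i√15)/2  (≈ 2.5 + 1.936i, 2.5 - 1.936i)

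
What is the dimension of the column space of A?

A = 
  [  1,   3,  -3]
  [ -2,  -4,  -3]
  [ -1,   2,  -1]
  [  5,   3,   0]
Row reduce:
R2 → R2 + (2)·R1
R3 → R3 + (1)·R1
R4 → R4 - (5)·R1
R3 → R3 - (5/2)·R2
R4 → R4 + (6)·R2
R4 → R4 + (78/37)·R3
REF = 
  [   1,    3,   -3]
  [   0,    2,   -9]
  [   0,    0, 37/2]
  [   0,    0,    0]
Pivot columns: 1, 2, 3 → 3 pivots.
dim(Col(A)) = number of pivot columns = 3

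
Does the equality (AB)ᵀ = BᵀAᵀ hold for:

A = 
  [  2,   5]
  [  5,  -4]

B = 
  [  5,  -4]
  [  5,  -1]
Yes

(AB)ᵀ = 
  [ 35,   5]
  [-13, -16]

BᵀAᵀ = 
  [ 35,   5]
  [-13, -16]

Both sides are equal — this is the standard identity (AB)ᵀ = BᵀAᵀ, which holds for all A, B.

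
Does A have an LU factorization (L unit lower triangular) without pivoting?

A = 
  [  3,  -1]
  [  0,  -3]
Yes.
A[1,1] = 3 ≠ 0, so Gaussian elimination proceeds without a row swap: multiplier ℓ₂₁ = (0)/(3) = 0, and U[2,2] = -3 - (0)(-1) = -3.
L = 
  [  1,   0]
  [  0,   1]
U = 
  [  3,  -1]
  [  0,  -3]
Check row 2 of LU: [(0)(3), (0)(-1) + (-3)] = [0, -3] = row 2 of A ✓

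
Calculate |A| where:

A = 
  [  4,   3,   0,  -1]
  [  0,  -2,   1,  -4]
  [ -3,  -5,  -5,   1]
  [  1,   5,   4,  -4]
Cofactor expansion along row 1: det(A) = a₁₁M₁₁ - a₁₂M₁₂ + a₁₃M₁₃ - a₁₄M₁₄

M₁₁ = det[[-2, 1, -4]; [-5, -5, 1]; [5, 4, -4]]
  = (-2)·((-5)(-4) - (1)(4)) - (1)·((-5)(-4) - (1)(5)) + (-4)·((-5)(4) - (-5)(5))
  = (-2)(16) - (1)(15) + (-4)(5)
  = -67
M₁₂ = det[[0, 1, -4]; [-3, -5, 1]; [1, 4, -4]]
  = (0)·((-5)(-4) - (1)(4)) - (1)·((-3)(-4) - (1)(1)) + (-4)·((-3)(4) - (-5)(1))
  = (0)(16) - (1)(11) + (-4)(-7)
  = 17
M₁₃ = det[[0, -2, -4]; [-3, -5, 1]; [1, 5, -4]]
  = (0)·((-5)(-4) - (1)(5)) - (-2)·((-3)(-4) - (1)(1)) + (-4)·((-3)(5) - (-5)(1))
  = (0)(15) - (-2)(11) + (-4)(-10)
  = 62
M₁₄ = det[[0, -2, 1]; [-3, -5, -5]; [1, 5, 4]]
  = (0)·((-5)(4) - (-5)(5)) - (-2)·((-3)(4) - (-5)(1)) + (1)·((-3)(5) - (-5)(1))
  = (0)(5) - (-2)(-7) + (1)(-10)
  = -24

det(A) = (4)(-67) - (3)(17) + (0)(62) - (-1)(-24) = -343

det(A) = -343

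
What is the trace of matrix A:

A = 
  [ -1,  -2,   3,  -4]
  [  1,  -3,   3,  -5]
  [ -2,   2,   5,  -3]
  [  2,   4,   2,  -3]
-2

tr(A) = -1 + -3 + 5 + -3 = -2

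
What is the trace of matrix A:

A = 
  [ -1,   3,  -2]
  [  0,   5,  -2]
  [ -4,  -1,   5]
9

tr(A) = -1 + 5 + 5 = 9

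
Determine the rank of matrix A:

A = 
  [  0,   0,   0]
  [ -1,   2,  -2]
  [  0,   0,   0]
Row reduce:
Swap R1 ↔ R2
REF = 
  [ -1,   2,  -2]
  [  0,   0,   0]
  [  0,   0,   0]
Pivot columns: 1 → 1 pivot.

rank(A) = 1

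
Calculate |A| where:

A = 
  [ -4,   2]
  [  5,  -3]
2

For a 2×2 matrix, det = ad - bc = (-4)(-3) - (2)(5) = 2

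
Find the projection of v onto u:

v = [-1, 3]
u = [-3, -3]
proj_u(v) = [1, 1]

v·u = (-1)(-3) + (3)(-3) = -6
u·u = (-3)² + (-3)² = 18
proj_u(v) = (v·u / u·u) × u = (-6/18) × u = (-1/3) × u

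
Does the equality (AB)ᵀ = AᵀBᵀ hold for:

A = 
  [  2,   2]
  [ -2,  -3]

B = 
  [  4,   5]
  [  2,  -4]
No

(AB)ᵀ = 
  [ 12, -14]
  [  2,   2]

AᵀBᵀ = 
  [ -2,  12]
  [ -7,  16]

The two matrices differ, so (AB)ᵀ ≠ AᵀBᵀ in general. The correct identity is (AB)ᵀ = BᵀAᵀ.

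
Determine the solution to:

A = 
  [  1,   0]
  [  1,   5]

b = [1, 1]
Row reduce the augmented matrix [A|b]:
R2 → R2 - (1)·R1
REF = 
  [  1,   0,   1]
  [  0,   5,   0]

Back-substitution:
x₂ = 0 / 5 = 0
x₁ = (1 - (0)(0)) / 1 = 1

x = [1, 0]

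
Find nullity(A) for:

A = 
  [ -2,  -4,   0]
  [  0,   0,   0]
nullity(A) = 2

Row reduce:
(no row operations needed)
REF = 
  [ -2,  -4,   0]
  [  0,   0,   0]
Pivot columns: 1 → 1 pivot.
rank(A) = 1, so nullity(A) = 3 - 1 = 2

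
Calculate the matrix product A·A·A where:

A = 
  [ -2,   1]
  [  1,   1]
A² = A·A:
A²[1,1] = (-2)(-2) + (1)(1) = 5
A²[1,2] = (-2)(1) + (1)(1) = -1
A²[2,1] = (1)(-2) + (1)(1) = -1
A²[2,2] = (1)(1) + (1)(1) = 2
A² = 
  [  5,  -1]
  [ -1,   2]

A^3 = A^2·A:
A^3[1,1] = (5)(-2) + (-1)(1) = -11
A^3[1,2] = (5)(1) + (-1)(1) = 4
A^3[2,1] = (-1)(-2) + (2)(1) = 4
A^3[2,2] = (-1)(1) + (2)(1) = 1
A^3 = 
  [-11,   4]
  [  4,   1]

Therefore
A^3 = 
  [-11,   4]
  [  4,   1]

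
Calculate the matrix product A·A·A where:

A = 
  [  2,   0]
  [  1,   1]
A² = A·A:
A²[1,1] = (2)(2) + (0)(1) = 4
A²[1,2] = (2)(0) + (0)(1) = 0
A²[2,1] = (1)(2) + (1)(1) = 3
A²[2,2] = (1)(0) + (1)(1) = 1
A² = 
  [  4,   0]
  [  3,   1]

A^3 = A^2·A:
A^3[1,1] = (4)(2) + (0)(1) = 8
A^3[1,2] = (4)(0) + (0)(1) = 0
A^3[2,1] = (3)(2) + (1)(1) = 7
A^3[2,2] = (3)(0) + (1)(1) = 1
A^3 = 
  [  8,   0]
  [  7,   1]

Therefore
A^3 = 
  [  8,   0]
  [  7,   1]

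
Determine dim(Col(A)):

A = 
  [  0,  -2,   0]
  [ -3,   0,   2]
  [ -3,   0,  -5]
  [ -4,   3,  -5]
dim(Col(A)) = 3

Row reduce:
Swap R1 ↔ R2
R3 → R3 - (1)·R1
R4 → R4 - (4/3)·R1
R4 → R4 + (3/2)·R2
R4 → R4 - (23/21)·R3
REF = 
  [ -3,   0,   2]
  [  0,  -2,   0]
  [  0,   0,  -7]
  [  0,   0,   0]
Pivot columns: 1, 2, 3 → 3 pivots.
dim(Col(A)) = number of pivot columns = 3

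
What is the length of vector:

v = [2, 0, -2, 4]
4.899

||v||₂ = √((2)² + (0)² + (-2)² + (4)²) = √24 = 4.899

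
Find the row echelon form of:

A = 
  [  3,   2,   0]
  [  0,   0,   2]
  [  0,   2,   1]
Row operations:
Swap R2 ↔ R3

Resulting echelon form:
REF = 
  [  3,   2,   0]
  [  0,   2,   1]
  [  0,   0,   2]

Rank = 3 (number of non-zero pivot rows).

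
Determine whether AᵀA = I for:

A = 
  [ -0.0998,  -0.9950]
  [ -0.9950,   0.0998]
Yes

AᵀA = 
  [  1,   0]
  [  0,   1]
≈ I (equal to I up to the 4-dp rounding of the entries)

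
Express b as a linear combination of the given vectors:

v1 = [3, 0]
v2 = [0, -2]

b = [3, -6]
c1 = 1, c2 = 3

b = 1·v1 + 3·v2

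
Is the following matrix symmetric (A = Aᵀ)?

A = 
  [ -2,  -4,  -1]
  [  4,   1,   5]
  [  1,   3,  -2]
No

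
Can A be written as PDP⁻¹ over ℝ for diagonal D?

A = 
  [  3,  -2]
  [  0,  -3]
Yes

tr(A) = 0, det(A) = -9
Characteristic polynomial: λ² - tr(A)λ + det(A) = λ² - 9
λ² - 9 = (λ + 3)(λ - 3)
Eigenvalues: 3, -3
λ=-3: alg. mult. = 1, geom. mult. = 2 - rank(A - (-3)I) = 2 - 1 = 1
λ=3: alg. mult. = 1, geom. mult. = 2 - rank(A - (3)I) = 2 - 1 = 1
Sum of geometric multiplicities equals n, so A has n independent eigenvectors.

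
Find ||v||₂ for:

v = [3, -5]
5.831

||v||₂ = √((3)² + (-5)²) = √34 = 5.831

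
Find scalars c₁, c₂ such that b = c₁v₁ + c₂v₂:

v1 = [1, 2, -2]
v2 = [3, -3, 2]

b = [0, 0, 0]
c1 = 0, c2 = 0

b = 0·v1 + 0·v2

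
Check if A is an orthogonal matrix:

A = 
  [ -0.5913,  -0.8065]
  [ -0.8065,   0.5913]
Yes

AᵀA = 
  [  1.0001,   0]
  [  0,   1.0001]
≈ I (equal to I up to the 4-dp rounding of the entries)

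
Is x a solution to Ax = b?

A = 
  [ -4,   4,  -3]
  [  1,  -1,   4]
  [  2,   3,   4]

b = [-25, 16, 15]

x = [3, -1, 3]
Yes

Ax = [-25, 16, 15] = b ✓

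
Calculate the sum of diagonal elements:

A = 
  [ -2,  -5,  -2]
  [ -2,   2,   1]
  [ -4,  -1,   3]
3

tr(A) = -2 + 2 + 3 = 3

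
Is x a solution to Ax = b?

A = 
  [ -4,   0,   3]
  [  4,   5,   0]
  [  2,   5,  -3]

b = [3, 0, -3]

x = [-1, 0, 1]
No

Ax = [7, -4, -5] ≠ b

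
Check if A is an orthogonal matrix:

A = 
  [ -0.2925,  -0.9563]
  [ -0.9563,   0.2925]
Yes

AᵀA = 
  [  1.0001,   0]
  [  0,   1.0001]
≈ I (equal to I up to the 4-dp rounding of the entries)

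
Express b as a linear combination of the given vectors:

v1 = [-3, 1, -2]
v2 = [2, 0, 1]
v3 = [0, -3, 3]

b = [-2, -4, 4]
c1 = 2, c2 = 2, c3 = 2

b = 2·v1 + 2·v2 + 2·v3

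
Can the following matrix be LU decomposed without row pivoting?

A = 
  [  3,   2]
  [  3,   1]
Yes.
A[1,1] = 3 ≠ 0, so Gaussian elimination proceeds without a row swap: multiplier ℓ₂₁ = (3)/(3) = 1, and U[2,2] = 1 - (1)(2) = -1.
L = 
  [  1,   0]
  [  1,   1]
U = 
  [  3,   2]
  [  0,  -1]
Check row 2 of LU: [(1)(3), (1)(2) + (-1)] = [3, 1] = row 2 of A ✓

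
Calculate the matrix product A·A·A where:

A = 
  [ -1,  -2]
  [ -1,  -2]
A^3 = 
  [ -9, -18]
  [ -9, -18]

A² = A·A:
A²[1,1] = (-1)(-1) + (-2)(-1) = 3
A²[1,2] = (-1)(-2) + (-2)(-2) = 6
A²[2,1] = (-1)(-1) + (-2)(-1) = 3
A²[2,2] = (-1)(-2) + (-2)(-2) = 6
A² = 
  [  3,   6]
  [  3,   6]

A^3 = A^2·A:
A^3[1,1] = (3)(-1) + (6)(-1) = -9
A^3[1,2] = (3)(-2) + (6)(-2) = -18
A^3[2,1] = (3)(-1) + (6)(-1) = -9
A^3[2,2] = (3)(-2) + (6)(-2) = -18
A^3 = 
  [ -9, -18]
  [ -9, -18]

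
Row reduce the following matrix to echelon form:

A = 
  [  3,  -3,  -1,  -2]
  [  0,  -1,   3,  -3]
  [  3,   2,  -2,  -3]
Row operations:
R3 → R3 - (1)·R1
R3 → R3 + (5)·R2

Resulting echelon form:
REF = 
  [  3,  -3,  -1,  -2]
  [  0,  -1,   3,  -3]
  [  0,   0,  14, -16]

Rank = 3 (number of non-zero pivot rows).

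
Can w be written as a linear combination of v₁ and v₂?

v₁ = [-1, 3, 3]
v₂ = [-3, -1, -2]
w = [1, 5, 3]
No

Form the augmented matrix and row-reduce:
[v₁|v₂|w] = 
  [ -1,  -3,   1]
  [  3,  -1,   5]
  [  3,  -2,   3]
R2 → R2 + (3)·R1
R3 → R3 + (3)·R1
R3 → R3 - (11/10)·R2
REF = 
  [   -1,    -3,     1]
  [    0,   -10,     8]
  [    0,     0, -14/5]

Row 3 reads [0 0 | -14/5], i.e. 0 = -14/5, so the system is inconsistent and w ∉ span{v₁, v₂}.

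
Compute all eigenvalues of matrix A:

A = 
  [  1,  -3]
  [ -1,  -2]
λ = (-1 + √21)/2, (-1 - √21)/2  (≈ 1.791, -2.791)

tr(A) = -1, det(A) = -5
Characteristic polynomial: λ² - tr(A)λ + det(A) = λ² + λ - 5
λ² + λ - 5 = 0  ⇒  λ = (-1 ± √((1)² - 4·(-5)))/2 = (-1 ± √(21))/2
  = (-1 + √21)/2,  (-1 - √21)/2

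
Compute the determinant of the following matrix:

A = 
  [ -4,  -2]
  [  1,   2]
For a 2×2 matrix, det = ad - bc = (-4)(2) - (-2)(1) = -6

det(A) = -6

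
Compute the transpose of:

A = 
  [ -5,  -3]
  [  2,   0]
Aᵀ = 
  [ -5,   2]
  [ -3,   0]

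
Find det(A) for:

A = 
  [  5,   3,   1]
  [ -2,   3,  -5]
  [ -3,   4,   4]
Cofactor expansion along row 1:
det(A) = (5)·((3)(4) - (-5)(4)) - (3)·((-2)(4) - (-5)(-3)) + (1)·((-2)(4) - (3)(-3))
  = (5)(32) - (3)(-23) + (1)(1)
  = 230

det(A) = 230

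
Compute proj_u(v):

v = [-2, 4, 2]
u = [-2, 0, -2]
v·u = (-2)(-2) + (4)(0) + (2)(-2) = 0
u·u = (-2)² + (0)² + (-2)² = 8
proj_u(v) = (v·u / u·u) × u = (0/8) × u = (0) × u

proj_u(v) = [0, 0, 0]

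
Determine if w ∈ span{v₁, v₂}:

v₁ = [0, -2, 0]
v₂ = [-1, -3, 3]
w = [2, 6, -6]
Yes

Form the augmented matrix and row-reduce:
[v₁|v₂|w] = 
  [  0,  -1,   2]
  [ -2,  -3,   6]
  [  0,   3,  -6]
Swap R1 ↔ R2
R3 → R3 + (3)·R2
REF = 
  [ -2,  -3,   6]
  [  0,  -1,   2]
  [  0,   0,   0]

No row of the form [0 0 | nonzero], so the system is consistent. Back-substitution gives c₁ = 0, c₂ = -2: w = (0)·v₁ + (-2)·v₂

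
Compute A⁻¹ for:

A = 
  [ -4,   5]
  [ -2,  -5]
det(A) = (-4)(-5) - (5)(-2) = 30
For a 2×2 matrix, A⁻¹ = (1/det(A)) · [[d, -b], [-c, a]]
    = (1/30) · [[-5, -5], [2, -4]]

A⁻¹ = 
  [ -1/6,  -1/6]
  [ 1/15, -2/15]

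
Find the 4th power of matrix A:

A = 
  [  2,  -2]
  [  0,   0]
A² = A·A:
A²[1,1] = (2)(2) + (-2)(0) = 4
A²[1,2] = (2)(-2) + (-2)(0) = -4
A²[2,1] = (0)(2) + (0)(0) = 0
A²[2,2] = (0)(-2) + (0)(0) = 0
A² = 
  [  4,  -4]
  [  0,   0]

A^3 = A^2·A:
A^3[1,1] = (4)(2) + (-4)(0) = 8
A^3[1,2] = (4)(-2) + (-4)(0) = -8
A^3[2,1] = (0)(2) + (0)(0) = 0
A^3[2,2] = (0)(-2) + (0)(0) = 0
A^3 = 
  [  8,  -8]
  [  0,   0]

A^4 = A^3·A:
A^4[1,1] = (8)(2) + (-8)(0) = 16
A^4[1,2] = (8)(-2) + (-8)(0) = -16
A^4[2,1] = (0)(2) + (0)(0) = 0
A^4[2,2] = (0)(-2) + (0)(0) = 0
A^4 = 
  [ 16, -16]
  [  0,   0]

Therefore
A^4 = 
  [ 16, -16]
  [  0,   0]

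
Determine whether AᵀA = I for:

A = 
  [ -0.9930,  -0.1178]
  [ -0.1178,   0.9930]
Yes

AᵀA = 
  [  0.9999,   0]
  [  0,   0.9999]
≈ I (equal to I up to the 4-dp rounding of the entries)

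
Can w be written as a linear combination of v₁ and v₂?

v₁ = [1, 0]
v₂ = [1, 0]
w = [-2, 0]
Yes

Form the augmented matrix and row-reduce:
[v₁|v₂|w] = 
  [  1,   1,  -2]
  [  0,   0,   0]
(already in echelon form — no row operations needed)

No row of the form [0 0 | nonzero], so the system is consistent. Back-substitution gives c₁ = -2, c₂ = 0: w = (-2)·v₁ + (0)·v₂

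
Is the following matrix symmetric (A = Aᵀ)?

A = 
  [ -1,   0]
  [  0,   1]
Yes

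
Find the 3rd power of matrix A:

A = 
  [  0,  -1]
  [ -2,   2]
A² = A·A:
A²[1,1] = (0)(0) + (-1)(-2) = 2
A²[1,2] = (0)(-1) + (-1)(2) = -2
A²[2,1] = (-2)(0) + (2)(-2) = -4
A²[2,2] = (-2)(-1) + (2)(2) = 6
A² = 
  [  2,  -2]
  [ -4,   6]

A^3 = A^2·A:
A^3[1,1] = (2)(0) + (-2)(-2) = 4
A^3[1,2] = (2)(-1) + (-2)(2) = -6
A^3[2,1] = (-4)(0) + (6)(-2) = -12
A^3[2,2] = (-4)(-1) + (6)(2) = 16
A^3 = 
  [  4,  -6]
  [-12,  16]

Therefore
A^3 = 
  [  4,  -6]
  [-12,  16]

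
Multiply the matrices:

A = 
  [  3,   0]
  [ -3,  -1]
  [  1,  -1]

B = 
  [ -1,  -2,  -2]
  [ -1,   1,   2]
A is 3×2 and B is 2×3, so AB is 3×3. Each entry is (row of A)·(column of B):
AB[1,1] = (3)(-1) + (0)(-1) = -3
AB[1,2] = (3)(-2) + (0)(1) = -6
AB[1,3] = (3)(-2) + (0)(2) = -6
AB[2,1] = (-3)(-1) + (-1)(-1) = 4
AB[2,2] = (-3)(-2) + (-1)(1) = 5
AB[2,3] = (-3)(-2) + (-1)(2) = 4
AB[3,1] = (1)(-1) + (-1)(-1) = 0
AB[3,2] = (1)(-2) + (-1)(1) = -3
AB[3,3] = (1)(-2) + (-1)(2) = -4

AB = 
  [ -3,  -6,  -6]
  [  4,   5,   4]
  [  0,  -3,  -4]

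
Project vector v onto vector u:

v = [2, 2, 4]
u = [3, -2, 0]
proj_u(v) = [6/13, -4/13, 0]

v·u = (2)(3) + (2)(-2) + (4)(0) = 2
u·u = (3)² + (-2)² + (0)² = 13
proj_u(v) = (v·u / u·u) × u = (2/13) × u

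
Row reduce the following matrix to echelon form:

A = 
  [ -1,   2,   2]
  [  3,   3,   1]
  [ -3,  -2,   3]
Row operations:
R2 → R2 + (3)·R1
R3 → R3 - (3)·R1
R3 → R3 + (8/9)·R2

Resulting echelon form:
REF = 
  [  -1,    2,    2]
  [   0,    9,    7]
  [   0,    0, 29/9]

Rank = 3 (number of non-zero pivot rows).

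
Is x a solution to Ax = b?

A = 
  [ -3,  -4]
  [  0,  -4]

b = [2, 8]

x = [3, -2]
No

Ax = [-1, 8] ≠ b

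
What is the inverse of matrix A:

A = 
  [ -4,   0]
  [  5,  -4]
det(A) = (-4)(-4) - (0)(5) = 16
For a 2×2 matrix, A⁻¹ = (1/det(A)) · [[d, -b], [-c, a]]
    = (1/16) · [[-4, 0], [-5, -4]]

A⁻¹ = 
  [ -1/4,     0]
  [-5/16,  -1/4]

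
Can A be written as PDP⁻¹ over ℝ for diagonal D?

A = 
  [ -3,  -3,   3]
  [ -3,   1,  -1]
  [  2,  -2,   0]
Yes

Characteristic polynomial: det(λI - A) = λ³ + 2λ² - 20λ - 24
By the rational root theorem any rational root is an integer dividing 24; none of those is a root, so p(λ) has no rational roots and hence (being an irreducible cubic) no repeated roots.
Discriminant of the cubic: Δ = 36096
Δ > 0 ⇒ three distinct real eigenvalues: λ ≈ -5.028, -1.144, 4.172
Three distinct real eigenvalues, so A has 3 independent eigenvectors.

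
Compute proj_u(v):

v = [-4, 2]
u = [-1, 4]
v·u = (-4)(-1) + (2)(4) = 12
u·u = (-1)² + (4)² = 17
proj_u(v) = (v·u / u·u) × u = (12/17) × u

proj_u(v) = [-12/17, 48/17]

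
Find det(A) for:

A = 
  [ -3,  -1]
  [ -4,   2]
-10

For a 2×2 matrix, det = ad - bc = (-3)(2) - (-1)(-4) = -10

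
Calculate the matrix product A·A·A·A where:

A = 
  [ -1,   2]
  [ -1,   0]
A^4 = 
  [ -1,   6]
  [ -3,   2]

A² = A·A:
A²[1,1] = (-1)(-1) + (2)(-1) = -1
A²[1,2] = (-1)(2) + (2)(0) = -2
A²[2,1] = (-1)(-1) + (0)(-1) = 1
A²[2,2] = (-1)(2) + (0)(0) = -2
A² = 
  [ -1,  -2]
  [  1,  -2]

A^3 = A^2·A:
A^3[1,1] = (-1)(-1) + (-2)(-1) = 3
A^3[1,2] = (-1)(2) + (-2)(0) = -2
A^3[2,1] = (1)(-1) + (-2)(-1) = 1
A^3[2,2] = (1)(2) + (-2)(0) = 2
A^3 = 
  [  3,  -2]
  [  1,   2]

A^4 = A^3·A:
A^4[1,1] = (3)(-1) + (-2)(-1) = -1
A^4[1,2] = (3)(2) + (-2)(0) = 6
A^4[2,1] = (1)(-1) + (2)(-1) = -3
A^4[2,2] = (1)(2) + (2)(0) = 2
A^4 = 
  [ -1,   6]
  [ -3,   2]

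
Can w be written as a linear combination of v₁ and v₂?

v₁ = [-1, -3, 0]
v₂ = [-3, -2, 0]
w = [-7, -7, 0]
Yes

Form the augmented matrix and row-reduce:
[v₁|v₂|w] = 
  [ -1,  -3,  -7]
  [ -3,  -2,  -7]
  [  0,   0,   0]
R2 → R2 - (3)·R1
REF = 
  [ -1,  -3,  -7]
  [  0,   7,  14]
  [  0,   0,   0]

No row of the form [0 0 | nonzero], so the system is consistent. Back-substitution gives c₁ = 1, c₂ = 2: w = (1)·v₁ + (2)·v₂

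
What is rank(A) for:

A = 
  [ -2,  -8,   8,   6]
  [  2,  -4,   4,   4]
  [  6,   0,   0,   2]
rank(A) = 2

Row reduce:
R2 → R2 + (1)·R1
R3 → R3 + (3)·R1
R3 → R3 - (2)·R2
REF = 
  [ -2,  -8,   8,   6]
  [  0, -12,  12,  10]
  [  0,   0,   0,   0]
Pivot columns: 1, 2 → 2 pivots.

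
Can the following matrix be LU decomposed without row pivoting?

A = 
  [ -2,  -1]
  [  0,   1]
Yes.
A[1,1] = -2 ≠ 0, so Gaussian elimination proceeds without a row swap: multiplier ℓ₂₁ = (0)/(-2) = 0, and U[2,2] = 1 - (0)(-1) = 1.
L = 
  [  1,   0]
  [  0,   1]
U = 
  [ -2,  -1]
  [  0,   1]
Check row 2 of LU: [(0)(-2), (0)(-1) + 1] = [0, 1] = row 2 of A ✓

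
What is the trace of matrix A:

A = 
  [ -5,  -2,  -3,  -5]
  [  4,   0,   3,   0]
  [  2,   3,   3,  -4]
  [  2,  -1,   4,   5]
3

tr(A) = -5 + 0 + 3 + 5 = 3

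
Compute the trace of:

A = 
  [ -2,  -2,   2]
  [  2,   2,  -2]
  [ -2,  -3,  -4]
-4

tr(A) = -2 + 2 + -4 = -4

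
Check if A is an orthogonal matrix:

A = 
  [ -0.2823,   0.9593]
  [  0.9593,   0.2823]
Yes

AᵀA = 
  [  0.9999,   0]
  [  0,   0.9999]
≈ I (equal to I up to the 4-dp rounding of the entries)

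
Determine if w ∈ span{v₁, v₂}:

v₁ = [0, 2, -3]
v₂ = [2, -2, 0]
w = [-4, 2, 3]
Yes

Form the augmented matrix and row-reduce:
[v₁|v₂|w] = 
  [  0,   2,  -4]
  [  2,  -2,   2]
  [ -3,   0,   3]
Swap R1 ↔ R2
R3 → R3 + (3/2)·R1
R3 → R3 + (3/2)·R2
REF = 
  [  2,  -2,   2]
  [  0,   2,  -4]
  [  0,   0,   0]

No row of the form [0 0 | nonzero], so the system is consistent. Back-substitution gives c₁ = -1, c₂ = -2: w = (-1)·v₁ + (-2)·v₂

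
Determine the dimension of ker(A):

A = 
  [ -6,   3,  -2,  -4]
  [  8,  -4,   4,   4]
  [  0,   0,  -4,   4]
nullity(A) = 2

Row reduce:
R2 → R2 + (4/3)·R1
R3 → R3 + (3)·R2
REF = 
  [  -6,    3,   -2,   -4]
  [   0,    0,  4/3, -4/3]
  [   0,    0,    0,    0]
Pivot columns: 1, 3 → 2 pivots.
rank(A) = 2, so nullity(A) = 4 - 2 = 2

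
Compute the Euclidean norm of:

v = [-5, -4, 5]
8.124

||v||₂ = √((-5)² + (-4)² + (5)²) = √66 = 8.124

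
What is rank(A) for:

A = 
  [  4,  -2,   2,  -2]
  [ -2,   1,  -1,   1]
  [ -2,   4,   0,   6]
rank(A) = 2

Row reduce:
R2 → R2 + (1/2)·R1
R3 → R3 + (1/2)·R1
Swap R2 ↔ R3
REF = 
  [  4,  -2,   2,  -2]
  [  0,   3,   1,   5]
  [  0,   0,   0,   0]
Pivot columns: 1, 2 → 2 pivots.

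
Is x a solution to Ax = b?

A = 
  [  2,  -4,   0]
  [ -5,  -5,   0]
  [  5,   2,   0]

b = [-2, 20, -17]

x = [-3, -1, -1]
Yes

Ax = [-2, 20, -17] = b ✓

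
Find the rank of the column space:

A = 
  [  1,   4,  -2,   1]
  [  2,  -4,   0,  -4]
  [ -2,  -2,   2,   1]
Row reduce:
R2 → R2 - (2)·R1
R3 → R3 + (2)·R1
R3 → R3 + (1/2)·R2
REF = 
  [  1,   4,  -2,   1]
  [  0, -12,   4,  -6]
  [  0,   0,   0,   0]
Pivot columns: 1, 2 → 2 pivots.
dim(Col(A)) = number of pivot columns = 2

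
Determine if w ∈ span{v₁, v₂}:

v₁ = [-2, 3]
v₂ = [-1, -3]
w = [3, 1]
Yes

Form the augmented matrix and row-reduce:
[v₁|v₂|w] = 
  [ -2,  -1,   3]
  [  3,  -3,   1]
R2 → R2 + (3/2)·R1
REF = 
  [  -2,   -1,    3]
  [   0, -9/2, 11/2]

No row of the form [0 0 | nonzero], so the system is consistent. Back-substitution gives c₁ = -8/9, c₂ = -11/9: w = (-8/9)·v₁ + (-11/9)·v₂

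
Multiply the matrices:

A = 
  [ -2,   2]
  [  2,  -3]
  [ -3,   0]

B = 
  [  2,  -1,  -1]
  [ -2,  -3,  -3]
A is 3×2 and B is 2×3, so AB is 3×3. Each entry is (row of A)·(column of B):
AB[1,1] = (-2)(2) + (2)(-2) = -8
AB[1,2] = (-2)(-1) + (2)(-3) = -4
AB[1,3] = (-2)(-1) + (2)(-3) = -4
AB[2,1] = (2)(2) + (-3)(-2) = 10
AB[2,2] = (2)(-1) + (-3)(-3) = 7
AB[2,3] = (2)(-1) + (-3)(-3) = 7
AB[3,1] = (-3)(2) + (0)(-2) = -6
AB[3,2] = (-3)(-1) + (0)(-3) = 3
AB[3,3] = (-3)(-1) + (0)(-3) = 3

AB = 
  [ -8,  -4,  -4]
  [ 10,   7,   7]
  [ -6,   3,   3]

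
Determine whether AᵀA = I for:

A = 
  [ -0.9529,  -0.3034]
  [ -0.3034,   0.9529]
Yes

AᵀA = 
  [  1.0001,   0]
  [  0,   1.0001]
≈ I (equal to I up to the 4-dp rounding of the entries)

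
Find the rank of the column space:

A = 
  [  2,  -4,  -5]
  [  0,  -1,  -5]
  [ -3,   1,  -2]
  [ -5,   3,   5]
Row reduce:
R3 → R3 + (3/2)·R1
R4 → R4 + (5/2)·R1
R3 → R3 - (5)·R2
R4 → R4 - (7)·R2
R4 → R4 - (55/31)·R3
REF = 
  [   2,   -4,   -5]
  [   0,   -1,   -5]
  [   0,    0, 31/2]
  [   0,    0,    0]
Pivot columns: 1, 2, 3 → 3 pivots.
dim(Col(A)) = number of pivot columns = 3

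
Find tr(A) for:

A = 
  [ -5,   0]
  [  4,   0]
-5

tr(A) = -5 + 0 = -5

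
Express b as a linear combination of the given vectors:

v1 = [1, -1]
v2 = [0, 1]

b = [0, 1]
c1 = 0, c2 = 1

b = 0·v1 + 1·v2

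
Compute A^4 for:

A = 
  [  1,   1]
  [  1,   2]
A² = A·A:
A²[1,1] = (1)(1) + (1)(1) = 2
A²[1,2] = (1)(1) + (1)(2) = 3
A²[2,1] = (1)(1) + (2)(1) = 3
A²[2,2] = (1)(1) + (2)(2) = 5
A² = 
  [  2,   3]
  [  3,   5]

A^3 = A^2·A:
A^3[1,1] = (2)(1) + (3)(1) = 5
A^3[1,2] = (2)(1) + (3)(2) = 8
A^3[2,1] = (3)(1) + (5)(1) = 8
A^3[2,2] = (3)(1) + (5)(2) = 13
A^3 = 
  [  5,   8]
  [  8,  13]

A^4 = A^3·A:
A^4[1,1] = (5)(1) + (8)(1) = 13
A^4[1,2] = (5)(1) + (8)(2) = 21
A^4[2,1] = (8)(1) + (13)(1) = 21
A^4[2,2] = (8)(1) + (13)(2) = 34
A^4 = 
  [ 13,  21]
  [ 21,  34]

Therefore
A^4 = 
  [ 13,  21]
  [ 21,  34]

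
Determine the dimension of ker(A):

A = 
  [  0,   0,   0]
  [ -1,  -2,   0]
nullity(A) = 2

Row reduce:
Swap R1 ↔ R2
REF = 
  [ -1,  -2,   0]
  [  0,   0,   0]
Pivot columns: 1 → 1 pivot.
rank(A) = 1, so nullity(A) = 3 - 1 = 2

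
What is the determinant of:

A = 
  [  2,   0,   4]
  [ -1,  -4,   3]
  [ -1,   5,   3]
Cofactor expansion along row 1:
det(A) = (2)·((-4)(3) - (3)(5)) - (0)·((-1)(3) - (3)(-1)) + (4)·((-1)(5) - (-4)(-1))
  = (2)(-27) - (0)(0) + (4)(-9)
  = -90

det(A) = -90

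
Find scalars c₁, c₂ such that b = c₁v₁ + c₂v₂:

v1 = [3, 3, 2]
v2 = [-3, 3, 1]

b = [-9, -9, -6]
c1 = -3, c2 = 0

b = -3·v1 + 0·v2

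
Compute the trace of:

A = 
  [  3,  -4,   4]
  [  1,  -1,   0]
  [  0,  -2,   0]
2

tr(A) = 3 + -1 + 0 = 2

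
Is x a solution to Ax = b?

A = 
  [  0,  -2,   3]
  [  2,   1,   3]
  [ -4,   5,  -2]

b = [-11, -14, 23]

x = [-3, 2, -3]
No

Ax = [-13, -13, 28] ≠ b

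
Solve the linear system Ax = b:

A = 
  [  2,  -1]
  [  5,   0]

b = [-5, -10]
x = [-2, 1]

Row reduce the augmented matrix [A|b]:
R2 → R2 - (5/2)·R1
REF = 
  [  2,  -1,  -5]
  [  0, 5/2, 5/2]

Back-substitution:
x₂ = (5/2) / (5/2) = 1
x₁ = (-5 - (-1)(1)) / 2 = -2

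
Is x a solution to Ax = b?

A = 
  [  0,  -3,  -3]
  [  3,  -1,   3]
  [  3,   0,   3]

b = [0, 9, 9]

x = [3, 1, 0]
No

Ax = [-3, 8, 9] ≠ b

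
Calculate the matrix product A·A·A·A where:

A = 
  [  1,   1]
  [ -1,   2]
A² = A·A:
A²[1,1] = (1)(1) + (1)(-1) = 0
A²[1,2] = (1)(1) + (1)(2) = 3
A²[2,1] = (-1)(1) + (2)(-1) = -3
A²[2,2] = (-1)(1) + (2)(2) = 3
A² = 
  [  0,   3]
  [ -3,   3]

A^3 = A^2·A:
A^3[1,1] = (0)(1) + (3)(-1) = -3
A^3[1,2] = (0)(1) + (3)(2) = 6
A^3[2,1] = (-3)(1) + (3)(-1) = -6
A^3[2,2] = (-3)(1) + (3)(2) = 3
A^3 = 
  [ -3,   6]
  [ -6,   3]

A^4 = A^3·A:
A^4[1,1] = (-3)(1) + (6)(-1) = -9
A^4[1,2] = (-3)(1) + (6)(2) = 9
A^4[2,1] = (-6)(1) + (3)(-1) = -9
A^4[2,2] = (-6)(1) + (3)(2) = 0
A^4 = 
  [ -9,   9]
  [ -9,   0]

Therefore
A^4 = 
  [ -9,   9]
  [ -9,   0]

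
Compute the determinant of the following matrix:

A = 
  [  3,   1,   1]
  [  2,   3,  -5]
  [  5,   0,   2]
-26

Cofactor expansion along row 1:
det(A) = (3)·((3)(2) - (-5)(0)) - (1)·((2)(2) - (-5)(5)) + (1)·((2)(0) - (3)(5))
  = (3)(6) - (1)(29) + (1)(-15)
  = -26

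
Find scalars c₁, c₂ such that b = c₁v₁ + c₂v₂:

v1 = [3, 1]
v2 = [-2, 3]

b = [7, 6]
c1 = 3, c2 = 1

b = 3·v1 + 1·v2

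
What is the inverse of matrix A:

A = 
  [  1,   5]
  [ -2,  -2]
det(A) = (1)(-2) - (5)(-2) = 8
For a 2×2 matrix, A⁻¹ = (1/det(A)) · [[d, -b], [-c, a]]
    = (1/8) · [[-2, -5], [2, 1]]

A⁻¹ = 
  [-1/4, -5/8]
  [ 1/4,  1/8]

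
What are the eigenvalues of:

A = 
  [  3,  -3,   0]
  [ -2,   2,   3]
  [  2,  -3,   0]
λ = 3, 1 + i√2, 1 - i√2  (≈ 3, 1 + 1.414i, 1 - 1.414i)

Characteristic polynomial: det(λI - A) = λ³ - 5λ² + 9λ - 9
Testing integer divisors of the constant term: p(3) = 0, so (λ - 3) is a factor:
p(λ) = (λ - 3)(λ² - 2λ + 3)
λ² - 2λ + 3 = 0  ⇒  λ = (2 ± √((-2)² - 4·(3)))/2 = (2 ± √(-8))/2
  = 1 + i√2,  1 - i√2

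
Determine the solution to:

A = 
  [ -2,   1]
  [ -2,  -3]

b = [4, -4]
Row reduce the augmented matrix [A|b]:
R2 → R2 - (1)·R1
REF = 
  [ -2,   1,   4]
  [  0,  -4,  -8]

Back-substitution:
x₂ = (-8) / (-4) = 2
x₁ = (4 - (1)(2)) / (-2) = -1

x = [-1, 2]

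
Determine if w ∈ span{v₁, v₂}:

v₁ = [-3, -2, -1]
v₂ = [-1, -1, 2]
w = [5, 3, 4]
Yes

Form the augmented matrix and row-reduce:
[v₁|v₂|w] = 
  [ -3,  -1,   5]
  [ -2,  -1,   3]
  [ -1,   2,   4]
R2 → R2 - (2/3)·R1
R3 → R3 - (1/3)·R1
R3 → R3 + (7)·R2
REF = 
  [  -3,   -1,    5]
  [   0, -1/3, -1/3]
  [   0,    0,    0]

No row of the form [0 0 | nonzero], so the system is consistent. Back-substitution gives c₁ = -2, c₂ = 1: w = (-2)·v₁ + (1)·v₂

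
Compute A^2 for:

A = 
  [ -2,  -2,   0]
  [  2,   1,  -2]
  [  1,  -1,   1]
A² = A·A:
A²[1,1] = (-2)(-2) + (-2)(2) + (0)(1) = 0
A²[1,2] = (-2)(-2) + (-2)(1) + (0)(-1) = 2
A²[1,3] = (-2)(0) + (-2)(-2) + (0)(1) = 4
A²[2,1] = (2)(-2) + (1)(2) + (-2)(1) = -4
A²[2,2] = (2)(-2) + (1)(1) + (-2)(-1) = -1
A²[2,3] = (2)(0) + (1)(-2) + (-2)(1) = -4
A²[3,1] = (1)(-2) + (-1)(2) + (1)(1) = -3
A²[3,2] = (1)(-2) + (-1)(1) + (1)(-1) = -4
A²[3,3] = (1)(0) + (-1)(-2) + (1)(1) = 3
A² = 
  [  0,   2,   4]
  [ -4,  -1,  -4]
  [ -3,  -4,   3]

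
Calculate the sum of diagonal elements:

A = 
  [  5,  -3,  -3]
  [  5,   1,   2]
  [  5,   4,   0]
6

tr(A) = 5 + 1 + 0 = 6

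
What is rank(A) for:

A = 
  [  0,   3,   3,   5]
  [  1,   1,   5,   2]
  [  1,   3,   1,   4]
rank(A) = 3

Row reduce:
Swap R1 ↔ R2
R3 → R3 - (1)·R1
R3 → R3 - (2/3)·R2
REF = 
  [   1,    1,    5,    2]
  [   0,    3,    3,    5]
  [   0,    0,   -6, -4/3]
Pivot columns: 1, 2, 3 → 3 pivots.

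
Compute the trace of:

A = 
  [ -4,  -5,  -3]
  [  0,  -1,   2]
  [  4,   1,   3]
-2

tr(A) = -4 + -1 + 3 = -2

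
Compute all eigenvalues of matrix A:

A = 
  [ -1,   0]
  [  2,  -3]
tr(A) = -4, det(A) = 3
Characteristic polynomial: λ² - tr(A)λ + det(A) = λ² + 4λ + 3
λ² + 4λ + 3 = (λ + 3)(λ + 1)

λ = -1, -3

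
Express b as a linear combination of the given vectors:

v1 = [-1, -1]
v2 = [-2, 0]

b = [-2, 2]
c1 = -2, c2 = 2

b = -2·v1 + 2·v2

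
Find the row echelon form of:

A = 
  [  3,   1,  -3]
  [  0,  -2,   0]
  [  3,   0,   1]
Row operations:
R3 → R3 - (1)·R1
R3 → R3 - (1/2)·R2

Resulting echelon form:
REF = 
  [  3,   1,  -3]
  [  0,  -2,   0]
  [  0,   0,   4]

Rank = 3 (number of non-zero pivot rows).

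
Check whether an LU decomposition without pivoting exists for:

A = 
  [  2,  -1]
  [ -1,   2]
Yes.
A[1,1] = 2 ≠ 0, so Gaussian elimination proceeds without a row swap: multiplier ℓ₂₁ = (-1)/(2) = -1/2, and U[2,2] = 2 - (-1/2)(-1) = 3/2.
L = 
  [   1,    0]
  [-1/2,    1]
U = 
  [  2,  -1]
  [  0, 3/2]
Check row 2 of LU: [(-1/2)(2), (-1/2)(-1) + (3/2)] = [-1, 2] = row 2 of A ✓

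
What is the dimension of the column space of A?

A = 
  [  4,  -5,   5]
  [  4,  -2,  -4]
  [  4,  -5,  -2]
dim(Col(A)) = 3

Row reduce:
R2 → R2 - (1)·R1
R3 → R3 - (1)·R1
REF = 
  [  4,  -5,   5]
  [  0,   3,  -9]
  [  0,   0,  -7]
Pivot columns: 1, 2, 3 → 3 pivots.
dim(Col(A)) = number of pivot columns = 3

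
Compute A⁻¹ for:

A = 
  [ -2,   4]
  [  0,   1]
det(A) = (-2)(1) - (4)(0) = -2
For a 2×2 matrix, A⁻¹ = (1/det(A)) · [[d, -b], [-c, a]]
    = (-1/2) · [[1, -4], [0, -2]]

A⁻¹ = 
  [-1/2,    2]
  [   0,    1]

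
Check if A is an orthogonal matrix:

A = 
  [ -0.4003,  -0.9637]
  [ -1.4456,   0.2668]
No

AᵀA = 
  [  2.2500,   0.0001]
  [  0.0001,   0.9999]
≠ I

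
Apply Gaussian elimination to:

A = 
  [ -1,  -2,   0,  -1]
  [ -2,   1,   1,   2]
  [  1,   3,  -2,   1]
Row operations:
R2 → R2 - (2)·R1
R3 → R3 + (1)·R1
R3 → R3 - (1/5)·R2

Resulting echelon form:
REF = 
  [   -1,    -2,     0,    -1]
  [    0,     5,     1,     4]
  [    0,     0, -11/5,  -4/5]

Rank = 3 (number of non-zero pivot rows).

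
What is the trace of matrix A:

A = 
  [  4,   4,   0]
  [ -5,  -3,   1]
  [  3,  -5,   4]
5

tr(A) = 4 + -3 + 4 = 5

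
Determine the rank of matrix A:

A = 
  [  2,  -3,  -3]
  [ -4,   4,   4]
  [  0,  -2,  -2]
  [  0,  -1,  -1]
rank(A) = 2

Row reduce:
R2 → R2 + (2)·R1
R3 → R3 - (1)·R2
R4 → R4 - (1/2)·R2
REF = 
  [  2,  -3,  -3]
  [  0,  -2,  -2]
  [  0,   0,   0]
  [  0,   0,   0]
Pivot columns: 1, 2 → 2 pivots.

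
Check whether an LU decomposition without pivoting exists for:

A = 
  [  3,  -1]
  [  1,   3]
Yes.
A[1,1] = 3 ≠ 0, so Gaussian elimination proceeds without a row swap: multiplier ℓ₂₁ = (1)/(3) = 1/3, and U[2,2] = 3 - (1/3)(-1) = 10/3.
L = 
  [  1,   0]
  [1/3,   1]
U = 
  [   3,   -1]
  [   0, 10/3]
Check row 2 of LU: [(1/3)(3), (1/3)(-1) + (10/3)] = [1, 3] = row 2 of A ✓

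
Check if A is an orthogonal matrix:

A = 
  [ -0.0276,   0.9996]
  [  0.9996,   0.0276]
Yes

AᵀA = 
  [  1,   0]
  [  0,   1]
≈ I (equal to I up to the 4-dp rounding of the entries)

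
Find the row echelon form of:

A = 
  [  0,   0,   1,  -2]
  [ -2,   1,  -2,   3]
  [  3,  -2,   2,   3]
Row operations:
Swap R1 ↔ R2
R3 → R3 + (3/2)·R1
Swap R2 ↔ R3

Resulting echelon form:
REF = 
  [  -2,    1,   -2,    3]
  [   0, -1/2,   -1, 15/2]
  [   0,    0,    1,   -2]

Rank = 3 (number of non-zero pivot rows).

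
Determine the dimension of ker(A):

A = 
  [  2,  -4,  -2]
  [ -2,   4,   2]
nullity(A) = 2

Row reduce:
R2 → R2 + (1)·R1
REF = 
  [  2,  -4,  -2]
  [  0,   0,   0]
Pivot columns: 1 → 1 pivot.
rank(A) = 1, so nullity(A) = 3 - 1 = 2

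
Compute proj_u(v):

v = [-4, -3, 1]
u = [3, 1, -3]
v·u = (-4)(3) + (-3)(1) + (1)(-3) = -18
u·u = (3)² + (1)² + (-3)² = 19
proj_u(v) = (v·u / u·u) × u = (-18/19) × u

proj_u(v) = [-54/19, -18/19, 54/19]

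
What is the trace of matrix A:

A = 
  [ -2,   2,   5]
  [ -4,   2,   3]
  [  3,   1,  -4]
-4

tr(A) = -2 + 2 + -4 = -4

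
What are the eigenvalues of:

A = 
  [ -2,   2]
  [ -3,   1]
tr(A) = -1, det(A) = 4
Characteristic polynomial: λ² - tr(A)λ + det(A) = λ² + λ + 4
λ² + λ + 4 = 0  ⇒  λ = (-1 ± √((1)² - 4·(4)))/2 = (-1 ± √(-15))/2
  = (-1 + i√15)/2,  (-1 - i√15)/2

λ = (-1 + i√15)/2, (-1 - i√15)/2  (≈ -0.5 + 1.936i, -0.5 - 1.936i)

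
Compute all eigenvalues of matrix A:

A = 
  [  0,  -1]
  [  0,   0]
tr(A) = 0, det(A) = 0
Characteristic polynomial: λ² - tr(A)λ + det(A) = λ²
λ² = λ²

λ = 0, 0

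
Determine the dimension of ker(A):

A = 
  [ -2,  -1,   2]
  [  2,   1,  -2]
nullity(A) = 2

Row reduce:
R2 → R2 + (1)·R1
REF = 
  [ -2,  -1,   2]
  [  0,   0,   0]
Pivot columns: 1 → 1 pivot.
rank(A) = 1, so nullity(A) = 3 - 1 = 2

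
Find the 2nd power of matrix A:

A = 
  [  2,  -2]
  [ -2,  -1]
A² = A·A:
A²[1,1] = (2)(2) + (-2)(-2) = 8
A²[1,2] = (2)(-2) + (-2)(-1) = -2
A²[2,1] = (-2)(2) + (-1)(-2) = -2
A²[2,2] = (-2)(-2) + (-1)(-1) = 5
A² = 
  [  8,  -2]
  [ -2,   5]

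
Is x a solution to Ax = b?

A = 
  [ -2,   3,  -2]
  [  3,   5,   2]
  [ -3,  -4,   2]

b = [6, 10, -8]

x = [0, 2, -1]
No

Ax = [8, 8, -10] ≠ b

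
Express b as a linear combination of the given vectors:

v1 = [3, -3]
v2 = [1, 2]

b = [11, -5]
c1 = 3, c2 = 2

b = 3·v1 + 2·v2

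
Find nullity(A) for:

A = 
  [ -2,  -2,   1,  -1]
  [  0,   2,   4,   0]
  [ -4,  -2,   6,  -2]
nullity(A) = 2

Row reduce:
R3 → R3 - (2)·R1
R3 → R3 - (1)·R2
REF = 
  [ -2,  -2,   1,  -1]
  [  0,   2,   4,   0]
  [  0,   0,   0,   0]
Pivot columns: 1, 2 → 2 pivots.
rank(A) = 2, so nullity(A) = 4 - 2 = 2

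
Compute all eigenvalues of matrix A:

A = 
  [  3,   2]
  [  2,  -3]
λ = √13, -√13  (≈ 3.606, -3.606)

tr(A) = 0, det(A) = -13
Characteristic polynomial: λ² - tr(A)λ + det(A) = λ² - 13
λ² - 13 = 0  ⇒  λ = (0 ± √((0)² - 4·(-13)))/2 = (0 ± √(52))/2
  = √13,  -√13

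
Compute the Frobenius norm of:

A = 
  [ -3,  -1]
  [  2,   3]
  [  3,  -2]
||A||_F = 6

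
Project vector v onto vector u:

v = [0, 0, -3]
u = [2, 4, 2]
v·u = (0)(2) + (0)(4) + (-3)(2) = -6
u·u = (2)² + (4)² + (2)² = 24
proj_u(v) = (v·u / u·u) × u = (-6/24) × u = (-1/4) × u

proj_u(v) = [-1/2, -1, -1/2]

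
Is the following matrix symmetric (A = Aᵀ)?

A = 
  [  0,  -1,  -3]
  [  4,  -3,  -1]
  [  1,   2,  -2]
No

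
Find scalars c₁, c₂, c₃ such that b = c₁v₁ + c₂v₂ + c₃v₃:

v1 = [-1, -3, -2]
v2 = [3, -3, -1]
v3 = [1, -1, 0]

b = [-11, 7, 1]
c1 = 1, c2 = -3, c3 = -1

b = 1·v1 + -3·v2 + -1·v3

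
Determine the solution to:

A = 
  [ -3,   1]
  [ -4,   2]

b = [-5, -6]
Row reduce the augmented matrix [A|b]:
R2 → R2 - (4/3)·R1
REF = 
  [ -3,   1,  -5]
  [  0, 2/3, 2/3]

Back-substitution:
x₂ = (2/3) / (2/3) = 1
x₁ = (-5 - (1)(1)) / (-3) = 2

x = [2, 1]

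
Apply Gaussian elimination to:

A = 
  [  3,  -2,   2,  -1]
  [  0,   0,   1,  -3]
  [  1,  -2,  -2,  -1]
Row operations:
R3 → R3 - (1/3)·R1
Swap R2 ↔ R3

Resulting echelon form:
REF = 
  [   3,   -2,    2,   -1]
  [   0, -4/3, -8/3, -2/3]
  [   0,    0,    1,   -3]

Rank = 3 (number of non-zero pivot rows).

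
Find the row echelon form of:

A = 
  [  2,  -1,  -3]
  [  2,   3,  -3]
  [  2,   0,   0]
Row operations:
R2 → R2 - (1)·R1
R3 → R3 - (1)·R1
R3 → R3 - (1/4)·R2

Resulting echelon form:
REF = 
  [  2,  -1,  -3]
  [  0,   4,   0]
  [  0,   0,   3]

Rank = 3 (number of non-zero pivot rows).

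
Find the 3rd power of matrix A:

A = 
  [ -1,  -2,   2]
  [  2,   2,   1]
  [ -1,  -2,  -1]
A² = A·A:
A²[1,1] = (-1)(-1) + (-2)(2) + (2)(-1) = -5
A²[1,2] = (-1)(-2) + (-2)(2) + (2)(-2) = -6
A²[1,3] = (-1)(2) + (-2)(1) + (2)(-1) = -6
A²[2,1] = (2)(-1) + (2)(2) + (1)(-1) = 1
A²[2,2] = (2)(-2) + (2)(2) + (1)(-2) = -2
A²[2,3] = (2)(2) + (2)(1) + (1)(-1) = 5
A²[3,1] = (-1)(-1) + (-2)(2) + (-1)(-1) = -2
A²[3,2] = (-1)(-2) + (-2)(2) + (-1)(-2) = 0
A²[3,3] = (-1)(2) + (-2)(1) + (-1)(-1) = -3
A² = 
  [ -5,  -6,  -6]
  [  1,  -2,   5]
  [ -2,   0,  -3]

A^3 = A^2·A:
A^3[1,1] = (-5)(-1) + (-6)(2) + (-6)(-1) = -1
A^3[1,2] = (-5)(-2) + (-6)(2) + (-6)(-2) = 10
A^3[1,3] = (-5)(2) + (-6)(1) + (-6)(-1) = -10
A^3[2,1] = (1)(-1) + (-2)(2) + (5)(-1) = -10
A^3[2,2] = (1)(-2) + (-2)(2) + (5)(-2) = -16
A^3[2,3] = (1)(2) + (-2)(1) + (5)(-1) = -5
A^3[3,1] = (-2)(-1) + (0)(2) + (-3)(-1) = 5
A^3[3,2] = (-2)(-2) + (0)(2) + (-3)(-2) = 10
A^3[3,3] = (-2)(2) + (0)(1) + (-3)(-1) = -1
A^3 = 
  [ -1,  10, -10]
  [-10, -16,  -5]
  [  5,  10,  -1]

Therefore
A^3 = 
  [ -1,  10, -10]
  [-10, -16,  -5]
  [  5,  10,  -1]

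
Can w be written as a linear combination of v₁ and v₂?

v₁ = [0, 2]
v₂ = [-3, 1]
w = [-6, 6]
Yes

Form the augmented matrix and row-reduce:
[v₁|v₂|w] = 
  [  0,  -3,  -6]
  [  2,   1,   6]
Swap R1 ↔ R2
REF = 
  [  2,   1,   6]
  [  0,  -3,  -6]

No row of the form [0 0 | nonzero], so the system is consistent. Back-substitution gives c₁ = 2, c₂ = 2: w = (2)·v₁ + (2)·v₂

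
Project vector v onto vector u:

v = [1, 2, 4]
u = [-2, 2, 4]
proj_u(v) = [-3/2, 3/2, 3]

v·u = (1)(-2) + (2)(2) + (4)(4) = 18
u·u = (-2)² + (2)² + (4)² = 24
proj_u(v) = (v·u / u·u) × u = (18/24) × u = (3/4) × u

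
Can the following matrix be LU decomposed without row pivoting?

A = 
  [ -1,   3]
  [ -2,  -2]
Yes.
A[1,1] = -1 ≠ 0, so Gaussian elimination proceeds without a row swap: multiplier ℓ₂₁ = (-2)/(-1) = 2, and U[2,2] = -2 - (2)(3) = -8.
L = 
  [  1,   0]
  [  2,   1]
U = 
  [ -1,   3]
  [  0,  -8]
Check row 2 of LU: [(2)(-1), (2)(3) + (-8)] = [-2, -2] = row 2 of A ✓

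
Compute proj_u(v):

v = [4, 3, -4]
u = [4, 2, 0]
proj_u(v) = [22/5, 11/5, 0]

v·u = (4)(4) + (3)(2) + (-4)(0) = 22
u·u = (4)² + (2)² + (0)² = 20
proj_u(v) = (v·u / u·u) × u = (22/20) × u = (11/10) × u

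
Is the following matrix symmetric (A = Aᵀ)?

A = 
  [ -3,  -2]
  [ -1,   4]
No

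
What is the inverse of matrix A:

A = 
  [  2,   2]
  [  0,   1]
det(A) = (2)(1) - (2)(0) = 2
For a 2×2 matrix, A⁻¹ = (1/det(A)) · [[d, -b], [-c, a]]
    = (1/2) · [[1, -2], [0, 2]]

A⁻¹ = 
  [1/2,  -1]
  [  0,   1]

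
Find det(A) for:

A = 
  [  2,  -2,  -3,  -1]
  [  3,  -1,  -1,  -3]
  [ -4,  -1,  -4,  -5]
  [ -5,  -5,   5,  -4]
Cofactor expansion along row 1: det(A) = a₁₁M₁₁ - a₁₂M₁₂ + a₁₃M₁₃ - a₁₄M₁₄

M₁₁ = det[[-1, -1, -3]; [-1, -4, -5]; [-5, 5, -4]]
  = (-1)·((-4)(-4) - (-5)(5)) - (-1)·((-1)(-4) - (-5)(-5)) + (-3)·((-1)(5) - (-4)(-5))
  = (-1)(41) - (-1)(-21) + (-3)(-25)
  = 13
M₁₂ = det[[3, -1, -3]; [-4, -4, -5]; [-5, 5, -4]]
  = (3)·((-4)(-4) - (-5)(5)) - (-1)·((-4)(-4) - (-5)(-5)) + (-3)·((-4)(5) - (-4)(-5))
  = (3)(41) - (-1)(-9) + (-3)(-40)
  = 234
M₁₃ = det[[3, -1, -3]; [-4, -1, -5]; [-5, -5, -4]]
  = (3)·((-1)(-4) - (-5)(-5)) - (-1)·((-4)(-4) - (-5)(-5)) + (-3)·((-4)(-5) - (-1)(-5))
  = (3)(-21) - (-1)(-9) + (-3)(15)
  = -117
M₁₄ = det[[3, -1, -1]; [-4, -1, -4]; [-5, -5, 5]]
  = (3)·((-1)(5) - (-4)(-5)) - (-1)·((-4)(5) - (-4)(-5)) + (-1)·((-4)(-5) - (-1)(-5))
  = (3)(-25) - (-1)(-40) + (-1)(15)
  = -130

det(A) = (2)(13) - (-2)(234) + (-3)(-117) - (-1)(-130) = 715

det(A) = 715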